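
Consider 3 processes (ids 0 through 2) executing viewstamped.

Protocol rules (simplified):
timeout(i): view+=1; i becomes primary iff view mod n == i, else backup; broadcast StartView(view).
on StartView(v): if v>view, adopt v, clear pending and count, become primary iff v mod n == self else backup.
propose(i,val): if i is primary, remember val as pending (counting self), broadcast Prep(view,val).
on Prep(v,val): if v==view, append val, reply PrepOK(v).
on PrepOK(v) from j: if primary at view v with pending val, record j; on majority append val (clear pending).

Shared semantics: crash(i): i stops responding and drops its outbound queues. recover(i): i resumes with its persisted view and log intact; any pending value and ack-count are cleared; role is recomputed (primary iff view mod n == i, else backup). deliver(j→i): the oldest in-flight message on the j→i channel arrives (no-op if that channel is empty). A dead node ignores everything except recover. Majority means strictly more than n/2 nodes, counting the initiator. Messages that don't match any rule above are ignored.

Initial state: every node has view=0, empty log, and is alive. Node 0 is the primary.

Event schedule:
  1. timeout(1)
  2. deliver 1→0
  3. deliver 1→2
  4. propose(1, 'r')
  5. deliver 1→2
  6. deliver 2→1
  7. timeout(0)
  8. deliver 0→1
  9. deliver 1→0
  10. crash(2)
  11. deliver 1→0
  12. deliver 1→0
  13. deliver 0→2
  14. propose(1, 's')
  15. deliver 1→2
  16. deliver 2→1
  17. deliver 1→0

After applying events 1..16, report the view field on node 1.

2

[1] timeout(1) → N1(prim v1 [-])
[2] deliver 1→0 → N0(back v1 [-])
[3] deliver 1→2 → N2(back v1 [-])
[4] propose(1,'r') → ∅
[5] deliver 1→2 → N2(back v1 [r])
[6] deliver 2→1 → N1(prim v1 [r])
[7] timeout(0) → N0(back v2 [-])
[8] deliver 0→1 → N1(back v2 [r])
[9] deliver 1→0 → ∅
[10] crash(2) → N2(✗back v1 [r])
[11] deliver 1→0 → ∅
[12] deliver 1→0 → ∅
[13] deliver 0→2 → ∅
[14] propose(1,'s') → ∅
[15] deliver 1→2 → ∅
[16] deliver 2→1 → ∅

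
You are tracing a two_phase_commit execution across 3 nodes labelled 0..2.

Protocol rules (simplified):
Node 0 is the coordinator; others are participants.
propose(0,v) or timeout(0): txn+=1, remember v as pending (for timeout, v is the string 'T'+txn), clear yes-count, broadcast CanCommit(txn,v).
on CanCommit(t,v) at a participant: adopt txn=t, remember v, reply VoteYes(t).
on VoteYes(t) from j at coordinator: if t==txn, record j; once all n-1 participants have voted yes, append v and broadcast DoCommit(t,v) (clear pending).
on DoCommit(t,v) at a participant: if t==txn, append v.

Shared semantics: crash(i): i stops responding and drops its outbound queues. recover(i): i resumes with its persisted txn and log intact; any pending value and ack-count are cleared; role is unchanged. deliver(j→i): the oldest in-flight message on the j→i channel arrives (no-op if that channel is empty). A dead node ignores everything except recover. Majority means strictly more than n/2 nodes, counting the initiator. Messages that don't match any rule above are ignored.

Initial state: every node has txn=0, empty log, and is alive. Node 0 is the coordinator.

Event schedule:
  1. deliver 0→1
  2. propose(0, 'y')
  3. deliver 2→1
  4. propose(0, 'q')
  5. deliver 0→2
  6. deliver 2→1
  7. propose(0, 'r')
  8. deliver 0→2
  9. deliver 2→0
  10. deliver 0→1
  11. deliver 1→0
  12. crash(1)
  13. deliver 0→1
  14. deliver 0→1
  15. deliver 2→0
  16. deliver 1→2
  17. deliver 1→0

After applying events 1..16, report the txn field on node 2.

[1] deliver 0→1 → ∅
[2] propose(0,'y') → N0(coor t1 [-])
[3] deliver 2→1 → ∅
[4] propose(0,'q') → N0(coor t2 [-])
[5] deliver 0→2 → N2(part t1 [-])
[6] deliver 2→1 → ∅
[7] propose(0,'r') → N0(coor t3 [-])
[8] deliver 0→2 → N2(part t2 [-])
[9] deliver 2→0 → ∅
[10] deliver 0→1 → N1(part t1 [-])
[11] deliver 1→0 → ∅
[12] crash(1) → N1(✗part t1 [-])
[13] deliver 0→1 → ∅
[14] deliver 0→1 → ∅
[15] deliver 2→0 → ∅
[16] deliver 1→2 → ∅

2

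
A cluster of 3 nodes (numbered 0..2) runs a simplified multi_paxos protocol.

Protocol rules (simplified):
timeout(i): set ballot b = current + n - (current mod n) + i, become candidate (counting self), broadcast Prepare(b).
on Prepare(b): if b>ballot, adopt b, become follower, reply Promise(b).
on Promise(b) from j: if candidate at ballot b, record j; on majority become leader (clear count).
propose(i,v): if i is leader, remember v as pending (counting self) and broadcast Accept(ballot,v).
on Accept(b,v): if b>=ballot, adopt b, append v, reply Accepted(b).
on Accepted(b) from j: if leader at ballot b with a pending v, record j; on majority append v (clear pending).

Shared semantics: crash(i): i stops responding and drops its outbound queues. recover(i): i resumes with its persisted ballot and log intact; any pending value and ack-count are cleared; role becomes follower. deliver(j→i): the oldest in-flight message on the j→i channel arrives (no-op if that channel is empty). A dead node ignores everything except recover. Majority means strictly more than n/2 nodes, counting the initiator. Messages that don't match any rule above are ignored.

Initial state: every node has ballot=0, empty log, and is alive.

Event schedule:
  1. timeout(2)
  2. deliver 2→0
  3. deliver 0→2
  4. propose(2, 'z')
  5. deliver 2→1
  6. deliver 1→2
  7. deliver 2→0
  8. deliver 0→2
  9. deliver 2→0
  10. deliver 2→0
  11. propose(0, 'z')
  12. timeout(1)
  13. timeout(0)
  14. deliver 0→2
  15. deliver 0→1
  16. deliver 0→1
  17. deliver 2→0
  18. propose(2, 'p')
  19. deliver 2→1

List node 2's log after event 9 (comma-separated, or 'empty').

after 1 — timeout(2): n2:cand/b5/[-]
after 2 — deliver 2→0: n0:foll/b5/[-]
after 3 — deliver 0→2: n2:lead/b5/[-]
after 4 — propose(2,'z'): ·
after 5 — deliver 2→1: n1:foll/b5/[-]
after 6 — deliver 1→2: ·
after 7 — deliver 2→0: n0:foll/b5/[z]
after 8 — deliver 0→2: n2:lead/b5/[z]
after 9 — deliver 2→0: ·

z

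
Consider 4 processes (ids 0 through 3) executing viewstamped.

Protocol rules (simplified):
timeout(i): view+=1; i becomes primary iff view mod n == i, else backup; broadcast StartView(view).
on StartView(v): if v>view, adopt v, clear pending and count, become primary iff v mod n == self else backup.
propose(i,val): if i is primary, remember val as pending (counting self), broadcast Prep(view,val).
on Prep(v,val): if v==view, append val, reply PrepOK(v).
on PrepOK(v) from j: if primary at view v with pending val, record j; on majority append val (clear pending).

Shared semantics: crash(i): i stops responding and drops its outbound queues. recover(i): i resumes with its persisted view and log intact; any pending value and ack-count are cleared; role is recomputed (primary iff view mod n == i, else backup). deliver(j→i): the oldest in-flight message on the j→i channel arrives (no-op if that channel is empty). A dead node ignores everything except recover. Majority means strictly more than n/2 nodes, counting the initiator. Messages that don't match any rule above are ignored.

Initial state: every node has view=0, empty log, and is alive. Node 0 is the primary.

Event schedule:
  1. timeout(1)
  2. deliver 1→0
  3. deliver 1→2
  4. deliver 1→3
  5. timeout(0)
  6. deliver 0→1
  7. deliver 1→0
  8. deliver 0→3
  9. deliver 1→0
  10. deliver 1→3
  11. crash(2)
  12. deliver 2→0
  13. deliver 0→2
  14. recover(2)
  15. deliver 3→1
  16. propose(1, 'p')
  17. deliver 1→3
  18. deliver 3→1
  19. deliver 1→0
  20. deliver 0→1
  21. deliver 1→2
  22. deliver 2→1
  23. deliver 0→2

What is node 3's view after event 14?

2

step 1 timeout(1): 1={prim,v=1,log=-}
step 2 deliver 1→0: 0={back,v=1,log=-}
step 3 deliver 1→2: 2={back,v=1,log=-}
step 4 deliver 1→3: 3={back,v=1,log=-}
step 5 timeout(0): 0={back,v=2,log=-}
step 6 deliver 0→1: 1={back,v=2,log=-}
step 7 deliver 1→0: —
step 8 deliver 0→3: 3={back,v=2,log=-}
step 9 deliver 1→0: —
step 10 deliver 1→3: —
step 11 crash(2): 2={✗back,v=1,log=-}
step 12 deliver 2→0: —
step 13 deliver 0→2: —
step 14 recover(2): 2={back,v=1,log=-}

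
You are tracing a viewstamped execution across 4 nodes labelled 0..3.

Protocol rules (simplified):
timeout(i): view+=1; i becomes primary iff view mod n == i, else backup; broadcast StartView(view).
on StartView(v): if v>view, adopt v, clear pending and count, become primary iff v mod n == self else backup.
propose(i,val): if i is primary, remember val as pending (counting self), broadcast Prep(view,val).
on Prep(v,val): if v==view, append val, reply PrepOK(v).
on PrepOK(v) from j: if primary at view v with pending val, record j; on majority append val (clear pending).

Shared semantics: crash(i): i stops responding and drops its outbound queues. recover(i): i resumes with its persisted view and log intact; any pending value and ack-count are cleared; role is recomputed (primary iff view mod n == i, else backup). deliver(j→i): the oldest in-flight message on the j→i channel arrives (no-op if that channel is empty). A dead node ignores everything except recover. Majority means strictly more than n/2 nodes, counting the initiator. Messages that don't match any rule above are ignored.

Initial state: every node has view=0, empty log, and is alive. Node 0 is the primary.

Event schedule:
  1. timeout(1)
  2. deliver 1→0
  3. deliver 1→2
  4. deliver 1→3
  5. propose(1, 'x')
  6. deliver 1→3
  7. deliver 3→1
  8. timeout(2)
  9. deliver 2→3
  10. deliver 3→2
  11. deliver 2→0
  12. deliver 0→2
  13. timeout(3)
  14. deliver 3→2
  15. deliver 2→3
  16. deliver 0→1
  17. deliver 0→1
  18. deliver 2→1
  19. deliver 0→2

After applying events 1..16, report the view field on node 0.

2

[1] timeout(1) → N1(prim v1 [-])
[2] deliver 1→0 → N0(back v1 [-])
[3] deliver 1→2 → N2(back v1 [-])
[4] deliver 1→3 → N3(back v1 [-])
[5] propose(1,'x') → ∅
[6] deliver 1→3 → N3(back v1 [x])
[7] deliver 3→1 → ∅
[8] timeout(2) → N2(prim v2 [-])
[9] deliver 2→3 → N3(back v2 [x])
[10] deliver 3→2 → ∅
[11] deliver 2→0 → N0(back v2 [-])
[12] deliver 0→2 → ∅
[13] timeout(3) → N3(prim v3 [x])
[14] deliver 3→2 → N2(back v3 [-])
[15] deliver 2→3 → ∅
[16] deliver 0→1 → ∅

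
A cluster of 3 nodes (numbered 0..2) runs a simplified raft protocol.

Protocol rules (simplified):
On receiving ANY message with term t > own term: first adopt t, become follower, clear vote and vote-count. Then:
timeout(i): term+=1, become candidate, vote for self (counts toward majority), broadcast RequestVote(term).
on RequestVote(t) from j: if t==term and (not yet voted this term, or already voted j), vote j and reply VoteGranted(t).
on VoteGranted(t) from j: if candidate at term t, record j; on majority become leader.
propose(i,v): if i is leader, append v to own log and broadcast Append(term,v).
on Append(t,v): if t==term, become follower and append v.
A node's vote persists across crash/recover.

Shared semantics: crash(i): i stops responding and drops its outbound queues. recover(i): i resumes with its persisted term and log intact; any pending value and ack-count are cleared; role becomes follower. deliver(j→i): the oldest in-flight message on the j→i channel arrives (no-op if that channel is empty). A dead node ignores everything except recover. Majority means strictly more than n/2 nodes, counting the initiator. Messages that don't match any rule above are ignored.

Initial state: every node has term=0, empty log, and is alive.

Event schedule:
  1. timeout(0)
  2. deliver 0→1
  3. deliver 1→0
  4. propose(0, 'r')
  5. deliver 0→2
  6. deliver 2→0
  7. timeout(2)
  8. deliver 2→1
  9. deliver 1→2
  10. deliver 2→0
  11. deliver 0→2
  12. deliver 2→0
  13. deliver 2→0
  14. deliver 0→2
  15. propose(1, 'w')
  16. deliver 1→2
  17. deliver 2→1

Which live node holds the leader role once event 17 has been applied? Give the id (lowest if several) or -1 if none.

2

[1] timeout(0) → N0(cand t1 [-])
[2] deliver 0→1 → N1(foll t1 [-])
[3] deliver 1→0 → N0(lead t1 [-])
[4] propose(0,'r') → N0(lead t1 [r])
[5] deliver 0→2 → N2(foll t1 [-])
[6] deliver 2→0 → ∅
[7] timeout(2) → N2(cand t2 [-])
[8] deliver 2→1 → N1(foll t2 [-])
[9] deliver 1→2 → N2(lead t2 [-])
[10] deliver 2→0 → N0(foll t2 [r])
[11] deliver 0→2 → ∅
[12] deliver 2→0 → ∅
[13] deliver 2→0 → ∅
[14] deliver 0→2 → ∅
[15] propose(1,'w') → ∅
[16] deliver 1→2 → ∅
[17] deliver 2→1 → ∅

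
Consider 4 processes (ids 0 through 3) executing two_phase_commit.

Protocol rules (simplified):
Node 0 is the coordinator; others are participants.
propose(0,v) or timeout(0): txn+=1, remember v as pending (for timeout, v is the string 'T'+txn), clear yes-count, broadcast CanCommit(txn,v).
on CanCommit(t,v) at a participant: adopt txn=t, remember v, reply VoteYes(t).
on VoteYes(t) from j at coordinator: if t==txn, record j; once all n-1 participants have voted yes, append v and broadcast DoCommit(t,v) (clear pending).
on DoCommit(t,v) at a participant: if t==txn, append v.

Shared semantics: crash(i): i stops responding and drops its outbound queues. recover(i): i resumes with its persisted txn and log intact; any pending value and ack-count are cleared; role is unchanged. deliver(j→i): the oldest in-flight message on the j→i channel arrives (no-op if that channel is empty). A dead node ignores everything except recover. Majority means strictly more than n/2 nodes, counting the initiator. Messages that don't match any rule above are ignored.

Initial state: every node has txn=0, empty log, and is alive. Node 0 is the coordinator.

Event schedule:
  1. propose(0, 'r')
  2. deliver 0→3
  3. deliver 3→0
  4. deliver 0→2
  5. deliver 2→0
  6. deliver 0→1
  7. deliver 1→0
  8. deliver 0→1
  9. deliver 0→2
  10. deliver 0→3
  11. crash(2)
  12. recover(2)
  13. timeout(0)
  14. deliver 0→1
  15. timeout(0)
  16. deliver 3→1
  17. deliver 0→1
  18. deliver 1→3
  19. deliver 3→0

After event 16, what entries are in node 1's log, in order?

r

after 1 — propose(0,'r'): n0:coor/t1/[-]
after 2 — deliver 0→3: n3:part/t1/[-]
after 3 — deliver 3→0: ·
after 4 — deliver 0→2: n2:part/t1/[-]
after 5 — deliver 2→0: ·
after 6 — deliver 0→1: n1:part/t1/[-]
after 7 — deliver 1→0: n0:coor/t1/[r]
after 8 — deliver 0→1: n1:part/t1/[r]
after 9 — deliver 0→2: n2:part/t1/[r]
after 10 — deliver 0→3: n3:part/t1/[r]
after 11 — crash(2): n2:✗part/t1/[r]
after 12 — recover(2): n2:part/t1/[r]
after 13 — timeout(0): n0:coor/t2/[r]
after 14 — deliver 0→1: n1:part/t2/[r]
after 15 — timeout(0): n0:coor/t3/[r]
after 16 — deliver 3→1: ·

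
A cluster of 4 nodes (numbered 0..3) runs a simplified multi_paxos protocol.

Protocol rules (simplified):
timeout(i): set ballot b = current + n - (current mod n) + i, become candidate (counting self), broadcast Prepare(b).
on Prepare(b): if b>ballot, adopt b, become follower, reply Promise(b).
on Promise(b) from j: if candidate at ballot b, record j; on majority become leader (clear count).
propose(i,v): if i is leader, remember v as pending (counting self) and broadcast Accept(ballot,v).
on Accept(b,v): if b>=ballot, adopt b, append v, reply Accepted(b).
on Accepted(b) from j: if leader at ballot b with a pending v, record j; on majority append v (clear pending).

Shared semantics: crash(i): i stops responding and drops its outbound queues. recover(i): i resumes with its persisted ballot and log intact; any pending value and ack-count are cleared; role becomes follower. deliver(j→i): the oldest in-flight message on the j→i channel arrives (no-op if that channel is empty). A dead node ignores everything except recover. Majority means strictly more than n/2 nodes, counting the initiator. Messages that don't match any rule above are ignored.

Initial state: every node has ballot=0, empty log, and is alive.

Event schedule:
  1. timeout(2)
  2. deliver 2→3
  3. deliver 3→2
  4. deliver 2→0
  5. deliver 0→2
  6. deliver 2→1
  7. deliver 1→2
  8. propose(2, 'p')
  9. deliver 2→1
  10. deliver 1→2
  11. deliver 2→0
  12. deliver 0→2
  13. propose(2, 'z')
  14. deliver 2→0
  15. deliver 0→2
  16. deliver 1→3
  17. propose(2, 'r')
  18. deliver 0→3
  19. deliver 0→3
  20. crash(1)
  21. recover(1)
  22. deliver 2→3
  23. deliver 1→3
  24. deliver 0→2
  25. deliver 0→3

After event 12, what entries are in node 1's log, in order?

[1] timeout(2) → N2(cand b6 [-])
[2] deliver 2→3 → N3(foll b6 [-])
[3] deliver 3→2 → ∅
[4] deliver 2→0 → N0(foll b6 [-])
[5] deliver 0→2 → N2(lead b6 [-])
[6] deliver 2→1 → N1(foll b6 [-])
[7] deliver 1→2 → ∅
[8] propose(2,'p') → ∅
[9] deliver 2→1 → N1(foll b6 [p])
[10] deliver 1→2 → ∅
[11] deliver 2→0 → N0(foll b6 [p])
[12] deliver 0→2 → N2(lead b6 [p])

p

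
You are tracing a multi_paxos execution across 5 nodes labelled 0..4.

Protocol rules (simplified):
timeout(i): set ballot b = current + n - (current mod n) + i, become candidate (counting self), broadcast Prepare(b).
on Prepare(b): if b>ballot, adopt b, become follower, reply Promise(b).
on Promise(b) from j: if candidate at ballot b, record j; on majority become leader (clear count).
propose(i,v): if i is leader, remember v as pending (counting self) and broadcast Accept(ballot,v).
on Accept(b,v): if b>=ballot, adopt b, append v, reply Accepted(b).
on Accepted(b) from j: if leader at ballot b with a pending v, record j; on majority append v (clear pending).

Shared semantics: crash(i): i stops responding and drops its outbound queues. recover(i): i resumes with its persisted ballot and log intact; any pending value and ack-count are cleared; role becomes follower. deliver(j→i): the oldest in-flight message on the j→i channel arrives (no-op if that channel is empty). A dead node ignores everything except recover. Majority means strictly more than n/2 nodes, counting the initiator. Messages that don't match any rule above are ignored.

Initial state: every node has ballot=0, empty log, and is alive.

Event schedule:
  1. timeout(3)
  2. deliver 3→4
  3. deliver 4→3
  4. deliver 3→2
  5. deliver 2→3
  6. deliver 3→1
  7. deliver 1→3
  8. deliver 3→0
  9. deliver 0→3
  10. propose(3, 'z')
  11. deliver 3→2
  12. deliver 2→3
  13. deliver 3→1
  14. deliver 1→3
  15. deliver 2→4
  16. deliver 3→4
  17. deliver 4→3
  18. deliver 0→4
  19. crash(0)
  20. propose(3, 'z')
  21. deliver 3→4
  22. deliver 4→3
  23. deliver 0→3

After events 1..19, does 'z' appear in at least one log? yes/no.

yes

after 1 — timeout(3): n3:cand/b8/[-]
after 2 — deliver 3→4: n4:foll/b8/[-]
after 3 — deliver 4→3: ·
after 4 — deliver 3→2: n2:foll/b8/[-]
after 5 — deliver 2→3: n3:lead/b8/[-]
after 6 — deliver 3→1: n1:foll/b8/[-]
after 7 — deliver 1→3: ·
after 8 — deliver 3→0: n0:foll/b8/[-]
after 9 — deliver 0→3: ·
after 10 — propose(3,'z'): ·
after 11 — deliver 3→2: n2:foll/b8/[z]
after 12 — deliver 2→3: ·
after 13 — deliver 3→1: n1:foll/b8/[z]
after 14 — deliver 1→3: n3:lead/b8/[z]
after 15 — deliver 2→4: ·
after 16 — deliver 3→4: n4:foll/b8/[z]
after 17 — deliver 4→3: ·
after 18 — deliver 0→4: ·
after 19 — crash(0): n0:✗foll/b8/[-]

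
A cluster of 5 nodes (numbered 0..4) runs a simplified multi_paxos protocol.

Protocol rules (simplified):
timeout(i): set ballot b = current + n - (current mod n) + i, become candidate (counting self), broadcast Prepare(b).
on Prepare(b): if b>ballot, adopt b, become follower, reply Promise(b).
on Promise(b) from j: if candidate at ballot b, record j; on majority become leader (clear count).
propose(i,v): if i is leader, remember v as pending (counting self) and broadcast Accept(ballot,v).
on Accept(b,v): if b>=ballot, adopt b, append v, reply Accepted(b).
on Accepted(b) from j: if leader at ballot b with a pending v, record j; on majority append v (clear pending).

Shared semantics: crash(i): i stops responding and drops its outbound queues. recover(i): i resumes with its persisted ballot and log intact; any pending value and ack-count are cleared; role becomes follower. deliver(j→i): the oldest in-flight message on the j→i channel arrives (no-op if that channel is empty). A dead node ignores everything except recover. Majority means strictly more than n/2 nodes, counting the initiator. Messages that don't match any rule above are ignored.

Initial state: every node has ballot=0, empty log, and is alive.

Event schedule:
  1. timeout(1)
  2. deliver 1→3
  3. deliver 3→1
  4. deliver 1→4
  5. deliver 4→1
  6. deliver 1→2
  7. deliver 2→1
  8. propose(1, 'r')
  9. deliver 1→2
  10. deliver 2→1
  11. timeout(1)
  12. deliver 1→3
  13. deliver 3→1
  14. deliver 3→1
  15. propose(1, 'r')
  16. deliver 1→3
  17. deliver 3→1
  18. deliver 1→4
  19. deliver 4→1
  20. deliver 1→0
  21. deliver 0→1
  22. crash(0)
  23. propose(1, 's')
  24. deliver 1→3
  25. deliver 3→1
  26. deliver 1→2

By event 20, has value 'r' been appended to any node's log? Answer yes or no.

yes

e1 timeout(1): 1[cand,b=6,-]
e2 deliver 1→3: 3[foll,b=6,-]
e3 deliver 3→1: ·
e4 deliver 1→4: 4[foll,b=6,-]
e5 deliver 4→1: 1[lead,b=6,-]
e6 deliver 1→2: 2[foll,b=6,-]
e7 deliver 2→1: ·
e8 propose(1,'r'): ·
e9 deliver 1→2: 2[foll,b=6,r]
e10 deliver 2→1: ·
e11 timeout(1): 1[cand,b=11,-]
e12 deliver 1→3: 3[foll,b=6,r]
e13 deliver 3→1: ·
e14 deliver 3→1: ·
e15 propose(1,'r'): ·
e16 deliver 1→3: 3[foll,b=11,r]
e17 deliver 3→1: ·
e18 deliver 1→4: 4[foll,b=6,r]
e19 deliver 4→1: ·
e20 deliver 1→0: 0[foll,b=6,-]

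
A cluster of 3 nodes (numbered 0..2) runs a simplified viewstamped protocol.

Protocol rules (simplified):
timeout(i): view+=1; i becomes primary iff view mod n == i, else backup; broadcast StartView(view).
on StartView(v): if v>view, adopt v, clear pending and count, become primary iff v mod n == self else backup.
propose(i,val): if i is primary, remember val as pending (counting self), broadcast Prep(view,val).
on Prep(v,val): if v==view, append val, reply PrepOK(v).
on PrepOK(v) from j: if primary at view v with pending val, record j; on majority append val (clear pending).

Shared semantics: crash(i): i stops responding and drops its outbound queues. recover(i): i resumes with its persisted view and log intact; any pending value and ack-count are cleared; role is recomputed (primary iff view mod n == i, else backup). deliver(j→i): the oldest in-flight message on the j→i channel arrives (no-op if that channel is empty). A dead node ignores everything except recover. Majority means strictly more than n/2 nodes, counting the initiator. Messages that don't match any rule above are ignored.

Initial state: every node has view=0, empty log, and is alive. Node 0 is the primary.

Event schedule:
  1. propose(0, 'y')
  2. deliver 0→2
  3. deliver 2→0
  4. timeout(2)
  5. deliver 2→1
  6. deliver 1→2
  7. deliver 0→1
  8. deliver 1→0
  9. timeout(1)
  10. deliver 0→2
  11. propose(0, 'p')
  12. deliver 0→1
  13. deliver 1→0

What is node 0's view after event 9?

e1 propose(0,'y'): ·
e2 deliver 0→2: 2[back,v=0,y]
e3 deliver 2→0: 0[prim,v=0,y]
e4 timeout(2): 2[back,v=1,y]
e5 deliver 2→1: 1[prim,v=1,-]
e6 deliver 1→2: ·
e7 deliver 0→1: ·
e8 deliver 1→0: ·
e9 timeout(1): 1[back,v=2,-]

0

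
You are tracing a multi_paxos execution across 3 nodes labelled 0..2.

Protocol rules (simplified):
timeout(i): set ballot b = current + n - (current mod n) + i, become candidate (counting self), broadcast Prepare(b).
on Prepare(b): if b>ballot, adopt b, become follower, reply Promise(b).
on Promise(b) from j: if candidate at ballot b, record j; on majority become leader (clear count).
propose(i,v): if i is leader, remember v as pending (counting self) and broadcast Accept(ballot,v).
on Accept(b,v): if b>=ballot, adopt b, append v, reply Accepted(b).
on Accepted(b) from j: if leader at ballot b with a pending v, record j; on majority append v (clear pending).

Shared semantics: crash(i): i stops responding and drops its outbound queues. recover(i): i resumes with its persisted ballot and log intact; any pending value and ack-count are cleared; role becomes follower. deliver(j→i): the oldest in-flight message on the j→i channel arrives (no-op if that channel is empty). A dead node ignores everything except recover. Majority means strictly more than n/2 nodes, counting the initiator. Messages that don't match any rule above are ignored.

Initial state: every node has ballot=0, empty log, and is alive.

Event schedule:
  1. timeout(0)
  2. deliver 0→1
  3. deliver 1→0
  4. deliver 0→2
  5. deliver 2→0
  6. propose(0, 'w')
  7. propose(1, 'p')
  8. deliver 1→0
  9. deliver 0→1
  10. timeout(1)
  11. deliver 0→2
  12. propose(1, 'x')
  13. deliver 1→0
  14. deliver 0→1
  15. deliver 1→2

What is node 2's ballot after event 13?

3

[1] timeout(0) → N0(cand b3 [-])
[2] deliver 0→1 → N1(foll b3 [-])
[3] deliver 1→0 → N0(lead b3 [-])
[4] deliver 0→2 → N2(foll b3 [-])
[5] deliver 2→0 → ∅
[6] propose(0,'w') → ∅
[7] propose(1,'p') → ∅
[8] deliver 1→0 → ∅
[9] deliver 0→1 → N1(foll b3 [w])
[10] timeout(1) → N1(cand b7 [w])
[11] deliver 0→2 → N2(foll b3 [w])
[12] propose(1,'x') → ∅
[13] deliver 1→0 → N0(lead b3 [w])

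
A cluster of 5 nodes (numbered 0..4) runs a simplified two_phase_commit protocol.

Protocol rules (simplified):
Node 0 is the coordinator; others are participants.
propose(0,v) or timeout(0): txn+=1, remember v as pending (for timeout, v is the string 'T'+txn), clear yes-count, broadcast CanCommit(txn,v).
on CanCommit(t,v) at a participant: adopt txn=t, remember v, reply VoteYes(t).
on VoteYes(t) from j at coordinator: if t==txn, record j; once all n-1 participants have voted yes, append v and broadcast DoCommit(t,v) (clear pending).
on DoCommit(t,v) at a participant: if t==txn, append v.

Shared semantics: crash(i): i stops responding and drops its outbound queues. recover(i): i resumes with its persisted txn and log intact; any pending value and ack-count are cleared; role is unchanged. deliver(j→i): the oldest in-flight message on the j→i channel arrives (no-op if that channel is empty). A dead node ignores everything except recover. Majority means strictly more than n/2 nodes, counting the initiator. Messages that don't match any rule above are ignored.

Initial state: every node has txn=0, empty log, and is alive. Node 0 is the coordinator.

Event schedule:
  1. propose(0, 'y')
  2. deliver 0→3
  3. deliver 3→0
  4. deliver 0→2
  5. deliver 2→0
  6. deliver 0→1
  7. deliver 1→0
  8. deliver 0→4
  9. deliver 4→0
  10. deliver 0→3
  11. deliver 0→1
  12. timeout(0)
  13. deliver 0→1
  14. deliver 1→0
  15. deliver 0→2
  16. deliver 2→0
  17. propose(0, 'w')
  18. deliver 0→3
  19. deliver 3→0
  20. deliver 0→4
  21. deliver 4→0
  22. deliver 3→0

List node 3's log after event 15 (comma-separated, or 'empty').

y

[1] propose(0,'y') → N0(coor t1 [-])
[2] deliver 0→3 → N3(part t1 [-])
[3] deliver 3→0 → ∅
[4] deliver 0→2 → N2(part t1 [-])
[5] deliver 2→0 → ∅
[6] deliver 0→1 → N1(part t1 [-])
[7] deliver 1→0 → ∅
[8] deliver 0→4 → N4(part t1 [-])
[9] deliver 4→0 → N0(coor t1 [y])
[10] deliver 0→3 → N3(part t1 [y])
[11] deliver 0→1 → N1(part t1 [y])
[12] timeout(0) → N0(coor t2 [y])
[13] deliver 0→1 → N1(part t2 [y])
[14] deliver 1→0 → ∅
[15] deliver 0→2 → N2(part t1 [y])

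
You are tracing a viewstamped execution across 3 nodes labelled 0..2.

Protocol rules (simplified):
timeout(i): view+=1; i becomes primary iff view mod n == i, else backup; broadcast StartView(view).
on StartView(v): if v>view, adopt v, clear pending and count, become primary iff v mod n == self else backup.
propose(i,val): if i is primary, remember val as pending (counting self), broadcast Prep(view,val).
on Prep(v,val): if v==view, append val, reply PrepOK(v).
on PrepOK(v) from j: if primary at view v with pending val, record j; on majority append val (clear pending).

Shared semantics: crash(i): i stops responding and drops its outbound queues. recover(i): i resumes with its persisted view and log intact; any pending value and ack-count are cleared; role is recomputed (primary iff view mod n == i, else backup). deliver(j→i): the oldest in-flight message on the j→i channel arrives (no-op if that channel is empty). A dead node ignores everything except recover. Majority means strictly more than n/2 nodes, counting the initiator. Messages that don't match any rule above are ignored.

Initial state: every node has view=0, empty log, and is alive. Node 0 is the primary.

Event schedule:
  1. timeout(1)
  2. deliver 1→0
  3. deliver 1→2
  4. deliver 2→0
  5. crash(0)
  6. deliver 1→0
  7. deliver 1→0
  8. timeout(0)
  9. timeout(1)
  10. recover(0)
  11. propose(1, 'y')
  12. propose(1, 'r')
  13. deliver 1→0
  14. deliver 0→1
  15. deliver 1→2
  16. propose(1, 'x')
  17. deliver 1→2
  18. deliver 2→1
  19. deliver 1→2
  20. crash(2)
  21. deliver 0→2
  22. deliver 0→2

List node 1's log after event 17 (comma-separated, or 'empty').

[1] timeout(1) → N1(prim v1 [-])
[2] deliver 1→0 → N0(back v1 [-])
[3] deliver 1→2 → N2(back v1 [-])
[4] deliver 2→0 → ∅
[5] crash(0) → N0(✗back v1 [-])
[6] deliver 1→0 → ∅
[7] deliver 1→0 → ∅
[8] timeout(0) → ∅
[9] timeout(1) → N1(back v2 [-])
[10] recover(0) → N0(back v1 [-])
[11] propose(1,'y') → ∅
[12] propose(1,'r') → ∅
[13] deliver 1→0 → N0(back v2 [-])
[14] deliver 0→1 → ∅
[15] deliver 1→2 → N2(prim v2 [-])
[16] propose(1,'x') → ∅
[17] deliver 1→2 → ∅

empty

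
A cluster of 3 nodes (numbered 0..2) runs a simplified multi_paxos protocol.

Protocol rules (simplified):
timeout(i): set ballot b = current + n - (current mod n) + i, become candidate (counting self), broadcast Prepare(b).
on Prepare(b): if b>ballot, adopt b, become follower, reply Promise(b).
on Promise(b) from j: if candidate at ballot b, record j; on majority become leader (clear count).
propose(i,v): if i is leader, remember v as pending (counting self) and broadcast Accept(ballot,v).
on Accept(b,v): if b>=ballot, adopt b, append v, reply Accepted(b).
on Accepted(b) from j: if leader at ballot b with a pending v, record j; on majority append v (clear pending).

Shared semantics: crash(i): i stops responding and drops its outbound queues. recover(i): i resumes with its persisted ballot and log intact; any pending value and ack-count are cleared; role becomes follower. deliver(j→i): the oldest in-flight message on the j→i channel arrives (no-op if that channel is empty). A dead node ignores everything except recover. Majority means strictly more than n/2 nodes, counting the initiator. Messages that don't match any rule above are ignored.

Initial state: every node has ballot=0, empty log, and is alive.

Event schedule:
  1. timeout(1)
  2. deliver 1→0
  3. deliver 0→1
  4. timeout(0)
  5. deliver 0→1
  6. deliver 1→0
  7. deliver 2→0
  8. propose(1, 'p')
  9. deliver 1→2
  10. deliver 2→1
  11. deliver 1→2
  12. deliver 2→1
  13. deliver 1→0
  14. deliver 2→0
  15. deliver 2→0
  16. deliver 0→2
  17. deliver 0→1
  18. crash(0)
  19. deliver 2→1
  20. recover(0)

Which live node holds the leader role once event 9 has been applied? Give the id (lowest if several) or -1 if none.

1. timeout(1):  <1:cand b4 ->
2. deliver 1→0:  <0:foll b4 ->
3. deliver 0→1:  <1:lead b4 ->
4. timeout(0):  <0:cand b6 ->
5. deliver 0→1:  <1:foll b6 ->
6. deliver 1→0:  <0:lead b6 ->
7. deliver 2→0:  nop
8. propose(1,'p'):  nop
9. deliver 1→2:  <2:foll b4 ->

0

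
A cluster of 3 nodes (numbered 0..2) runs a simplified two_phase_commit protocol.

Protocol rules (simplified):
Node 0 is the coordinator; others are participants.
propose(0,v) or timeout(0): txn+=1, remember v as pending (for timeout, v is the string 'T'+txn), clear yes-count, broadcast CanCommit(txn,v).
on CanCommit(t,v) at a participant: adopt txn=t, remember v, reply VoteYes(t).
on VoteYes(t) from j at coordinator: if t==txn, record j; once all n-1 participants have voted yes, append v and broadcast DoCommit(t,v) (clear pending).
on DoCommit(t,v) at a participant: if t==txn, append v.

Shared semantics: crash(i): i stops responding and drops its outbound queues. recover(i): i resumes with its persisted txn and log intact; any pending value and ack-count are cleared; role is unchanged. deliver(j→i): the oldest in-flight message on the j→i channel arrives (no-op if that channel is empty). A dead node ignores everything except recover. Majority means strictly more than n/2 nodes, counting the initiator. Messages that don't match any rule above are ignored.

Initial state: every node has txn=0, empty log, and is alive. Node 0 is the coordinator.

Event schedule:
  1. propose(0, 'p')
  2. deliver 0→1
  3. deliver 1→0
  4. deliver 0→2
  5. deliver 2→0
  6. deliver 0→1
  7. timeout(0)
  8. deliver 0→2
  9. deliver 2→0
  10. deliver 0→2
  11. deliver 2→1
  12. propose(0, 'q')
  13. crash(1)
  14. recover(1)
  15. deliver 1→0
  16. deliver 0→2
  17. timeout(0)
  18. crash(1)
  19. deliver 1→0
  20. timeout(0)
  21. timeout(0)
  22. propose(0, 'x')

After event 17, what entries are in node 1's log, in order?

after 1 — propose(0,'p'): n0:coor/t1/[-]
after 2 — deliver 0→1: n1:part/t1/[-]
after 3 — deliver 1→0: ·
after 4 — deliver 0→2: n2:part/t1/[-]
after 5 — deliver 2→0: n0:coor/t1/[p]
after 6 — deliver 0→1: n1:part/t1/[p]
after 7 — timeout(0): n0:coor/t2/[p]
after 8 — deliver 0→2: n2:part/t1/[p]
after 9 — deliver 2→0: ·
after 10 — deliver 0→2: n2:part/t2/[p]
after 11 — deliver 2→1: ·
after 12 — propose(0,'q'): n0:coor/t3/[p]
after 13 — crash(1): n1:✗part/t1/[p]
after 14 — recover(1): n1:part/t1/[p]
after 15 — deliver 1→0: ·
after 16 — deliver 0→2: n2:part/t3/[p]
after 17 — timeout(0): n0:coor/t4/[p]

p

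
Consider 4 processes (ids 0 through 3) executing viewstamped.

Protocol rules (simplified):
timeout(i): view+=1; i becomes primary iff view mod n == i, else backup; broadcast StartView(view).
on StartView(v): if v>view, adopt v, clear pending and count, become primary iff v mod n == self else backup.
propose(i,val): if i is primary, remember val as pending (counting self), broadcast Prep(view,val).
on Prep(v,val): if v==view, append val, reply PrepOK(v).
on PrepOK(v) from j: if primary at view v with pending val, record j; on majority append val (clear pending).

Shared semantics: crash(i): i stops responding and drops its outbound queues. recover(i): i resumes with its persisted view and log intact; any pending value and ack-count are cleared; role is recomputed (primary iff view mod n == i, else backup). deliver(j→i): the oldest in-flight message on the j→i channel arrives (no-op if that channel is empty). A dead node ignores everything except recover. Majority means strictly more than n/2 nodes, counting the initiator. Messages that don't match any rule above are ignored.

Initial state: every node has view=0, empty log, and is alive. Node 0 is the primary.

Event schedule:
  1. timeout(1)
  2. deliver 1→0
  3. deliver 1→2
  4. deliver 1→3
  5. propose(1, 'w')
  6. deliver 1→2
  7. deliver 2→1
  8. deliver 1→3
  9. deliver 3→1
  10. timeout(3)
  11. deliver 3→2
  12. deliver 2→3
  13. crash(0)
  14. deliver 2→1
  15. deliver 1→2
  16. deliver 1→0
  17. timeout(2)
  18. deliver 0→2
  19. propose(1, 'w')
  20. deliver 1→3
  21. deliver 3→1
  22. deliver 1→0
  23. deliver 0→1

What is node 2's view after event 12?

e1 timeout(1): 1[prim,v=1,-]
e2 deliver 1→0: 0[back,v=1,-]
e3 deliver 1→2: 2[back,v=1,-]
e4 deliver 1→3: 3[back,v=1,-]
e5 propose(1,'w'): ·
e6 deliver 1→2: 2[back,v=1,w]
e7 deliver 2→1: ·
e8 deliver 1→3: 3[back,v=1,w]
e9 deliver 3→1: 1[prim,v=1,w]
e10 timeout(3): 3[back,v=2,w]
e11 deliver 3→2: 2[prim,v=2,w]
e12 deliver 2→3: ·

2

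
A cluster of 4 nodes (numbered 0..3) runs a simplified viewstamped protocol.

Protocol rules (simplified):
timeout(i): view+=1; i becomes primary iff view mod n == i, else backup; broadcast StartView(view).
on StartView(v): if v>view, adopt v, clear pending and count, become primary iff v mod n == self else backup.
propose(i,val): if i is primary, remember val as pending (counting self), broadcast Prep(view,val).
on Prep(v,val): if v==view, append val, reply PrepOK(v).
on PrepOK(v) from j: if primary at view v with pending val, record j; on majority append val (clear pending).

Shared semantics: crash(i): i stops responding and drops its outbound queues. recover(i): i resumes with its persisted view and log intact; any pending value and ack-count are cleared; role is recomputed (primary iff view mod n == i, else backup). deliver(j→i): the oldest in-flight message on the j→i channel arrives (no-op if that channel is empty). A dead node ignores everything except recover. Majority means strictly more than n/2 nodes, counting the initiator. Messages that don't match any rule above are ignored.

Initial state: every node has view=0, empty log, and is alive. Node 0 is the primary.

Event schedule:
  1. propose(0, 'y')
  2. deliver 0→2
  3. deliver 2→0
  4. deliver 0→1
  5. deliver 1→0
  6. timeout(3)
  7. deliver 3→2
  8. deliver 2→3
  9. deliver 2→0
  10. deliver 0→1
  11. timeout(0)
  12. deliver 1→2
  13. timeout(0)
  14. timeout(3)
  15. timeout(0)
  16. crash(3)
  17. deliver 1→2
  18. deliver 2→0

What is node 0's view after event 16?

3

1. propose(0,'y'):  nop
2. deliver 0→2:  <2:back v0 y>
3. deliver 2→0:  nop
4. deliver 0→1:  <1:back v0 y>
5. deliver 1→0:  <0:prim v0 y>
6. timeout(3):  <3:back v1 ->
7. deliver 3→2:  <2:back v1 y>
8. deliver 2→3:  nop
9. deliver 2→0:  nop
10. deliver 0→1:  nop
11. timeout(0):  <0:back v1 y>
12. deliver 1→2:  nop
13. timeout(0):  <0:back v2 y>
14. timeout(3):  <3:back v2 ->
15. timeout(0):  <0:back v3 y>
16. crash(3):  <3:✗back v2 ->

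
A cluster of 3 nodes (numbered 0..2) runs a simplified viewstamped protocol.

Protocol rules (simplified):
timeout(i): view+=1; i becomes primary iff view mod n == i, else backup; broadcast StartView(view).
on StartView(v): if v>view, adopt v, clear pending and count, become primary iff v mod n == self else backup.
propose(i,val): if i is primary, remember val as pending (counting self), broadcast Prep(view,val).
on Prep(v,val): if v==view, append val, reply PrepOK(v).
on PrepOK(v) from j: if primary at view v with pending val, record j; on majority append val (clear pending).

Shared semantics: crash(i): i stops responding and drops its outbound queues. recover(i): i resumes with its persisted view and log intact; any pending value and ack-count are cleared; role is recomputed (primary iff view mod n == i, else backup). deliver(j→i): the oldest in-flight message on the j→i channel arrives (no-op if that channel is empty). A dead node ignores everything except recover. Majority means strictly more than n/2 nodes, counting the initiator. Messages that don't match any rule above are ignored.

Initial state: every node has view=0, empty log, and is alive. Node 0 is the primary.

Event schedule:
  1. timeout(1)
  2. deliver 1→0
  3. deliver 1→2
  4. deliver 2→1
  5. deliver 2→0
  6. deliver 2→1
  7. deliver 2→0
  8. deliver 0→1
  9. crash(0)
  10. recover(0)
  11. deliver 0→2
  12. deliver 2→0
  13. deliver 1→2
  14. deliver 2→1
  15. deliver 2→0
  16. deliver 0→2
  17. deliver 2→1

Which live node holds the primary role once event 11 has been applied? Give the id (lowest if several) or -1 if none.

1

step 1 timeout(1): 1={prim,v=1,log=-}
step 2 deliver 1→0: 0={back,v=1,log=-}
step 3 deliver 1→2: 2={back,v=1,log=-}
step 4 deliver 2→1: —
step 5 deliver 2→0: —
step 6 deliver 2→1: —
step 7 deliver 2→0: —
step 8 deliver 0→1: —
step 9 crash(0): 0={✗back,v=1,log=-}
step 10 recover(0): 0={back,v=1,log=-}
step 11 deliver 0→2: —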